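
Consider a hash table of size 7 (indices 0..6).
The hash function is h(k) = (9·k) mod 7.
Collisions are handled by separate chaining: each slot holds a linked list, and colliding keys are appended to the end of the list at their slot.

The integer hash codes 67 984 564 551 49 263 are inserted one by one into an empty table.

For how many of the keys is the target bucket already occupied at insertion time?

Insert 67: h=1, bucket 1 empty -> new chain.
Insert 984: h=1, bucket 1 nonempty -> append to chain.
Insert 564: h=1, bucket 1 nonempty -> append to chain.
Insert 551: h=3, bucket 3 empty -> new chain.
Insert 49: h=0, bucket 0 empty -> new chain.
Insert 263: h=1, bucket 1 nonempty -> append to chain.
Final buckets:
0: 49
1: 67 -> 984 -> 564 -> 263
2: ∅
3: 551
4: ∅
5: ∅
6: ∅

3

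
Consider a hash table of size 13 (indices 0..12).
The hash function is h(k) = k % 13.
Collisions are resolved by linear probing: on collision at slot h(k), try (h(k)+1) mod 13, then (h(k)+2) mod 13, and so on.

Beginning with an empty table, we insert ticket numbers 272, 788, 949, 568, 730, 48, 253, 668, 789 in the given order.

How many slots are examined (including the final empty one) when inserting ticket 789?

3

272 hashes to 12; slot 12 is free -> place at 12.
788 hashes to 8; slot 8 is free -> place at 8.
949 hashes to 0; slot 0 is free -> place at 0.
568 hashes to 9; slot 9 is free -> place at 9.
730 hashes to 2; slot 2 is free -> place at 2.
48 hashes to 9; 9 taken -> place at 10.
253 hashes to 6; slot 6 is free -> place at 6.
668 hashes to 5; slot 5 is free -> place at 5.
789 hashes to 9; 9,10 taken -> place at 11.
Table: [949, _, 730, _, _, 668, 253, _, 788, 568, 48, 789, 272]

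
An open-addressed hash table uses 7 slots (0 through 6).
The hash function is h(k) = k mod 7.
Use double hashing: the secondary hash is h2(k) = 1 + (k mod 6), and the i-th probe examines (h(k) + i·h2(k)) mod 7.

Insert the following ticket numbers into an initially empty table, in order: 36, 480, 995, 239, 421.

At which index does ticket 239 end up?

36: h=1 → slot 1
480: h=4 → slot 4
995: h=1, h2=6, probe 1,0 → slot 0
239: h=1, h2=6, probe 1,0,6 → slot 6
421: h=1, h2=2, probe 1,3 → slot 3
Table: [995, 36, _, 421, 480, _, 239]

6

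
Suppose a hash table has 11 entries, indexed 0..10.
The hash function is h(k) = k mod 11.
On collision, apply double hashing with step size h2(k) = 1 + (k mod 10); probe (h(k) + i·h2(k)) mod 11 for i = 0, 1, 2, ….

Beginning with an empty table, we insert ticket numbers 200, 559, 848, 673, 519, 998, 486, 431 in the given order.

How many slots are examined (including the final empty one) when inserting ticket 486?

3

200: h=2 → slot 2
559: h=9 → slot 9
848: h=1 → slot 1
673: h=2, h2=4, probe 2,6 → slot 6
519: h=2, h2=10, probe 2,1,0 → slot 0
998: h=8 → slot 8
486: h=2, h2=7, probe 2,9,5 → slot 5
431: h=2, h2=2, probe 2,4 → slot 4
Table: [519, 848, 200, ∅, 431, 486, 673, ∅, 998, 559, ∅]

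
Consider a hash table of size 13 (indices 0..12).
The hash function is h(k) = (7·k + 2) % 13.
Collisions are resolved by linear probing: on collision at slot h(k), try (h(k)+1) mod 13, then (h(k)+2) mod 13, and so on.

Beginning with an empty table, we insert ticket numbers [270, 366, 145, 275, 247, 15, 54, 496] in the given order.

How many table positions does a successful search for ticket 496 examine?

270: h=7 -> slot 7
366: h=3 -> slot 3
145: h=3, probe 3,4 -> slot 4
275: h=3, probe 3,4,5 -> slot 5
247: h=2 -> slot 2
15: h=3, probe 3,4,5,6 -> slot 6
54: h=3, probe 3,4,5,6,7,8 -> slot 8
496: h=3, probe 3,4,5,6,7,8,9 -> slot 9
Table: [—, —, 247, 366, 145, 275, 15, 270, 54, 496, —, —, —]
Lookup 496: h=3, probe 3,4,5,6,7,8,9 → found at 9.

7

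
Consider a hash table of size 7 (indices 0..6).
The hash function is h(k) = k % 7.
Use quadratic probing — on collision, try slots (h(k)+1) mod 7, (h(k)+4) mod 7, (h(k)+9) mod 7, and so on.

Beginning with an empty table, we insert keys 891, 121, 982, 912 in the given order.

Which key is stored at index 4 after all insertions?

891 hashes to 2; slot 2 is free → place at 2.
121 hashes to 2; 2 taken → place at 3.
982 hashes to 2; 2,3 taken → place at 6.
912 hashes to 2; 2,3,6 taken → place at 4.
Table: [_, _, 891, 121, 912, _, 982]

912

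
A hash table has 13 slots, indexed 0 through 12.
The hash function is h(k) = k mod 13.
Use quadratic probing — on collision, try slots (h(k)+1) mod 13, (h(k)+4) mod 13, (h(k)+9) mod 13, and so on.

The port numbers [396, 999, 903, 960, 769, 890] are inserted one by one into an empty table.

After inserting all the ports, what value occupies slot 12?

960

396 hashes to 6; slot 6 is free -> place at 6.
999 hashes to 11; slot 11 is free -> place at 11.
903 hashes to 6; 6 taken -> place at 7.
960 hashes to 11; 11 taken -> place at 12.
769 hashes to 2; slot 2 is free -> place at 2.
890 hashes to 6; 6,7 taken -> place at 10.
Table: [., ., 769, ., ., ., 396, 903, ., ., 890, 999, 960]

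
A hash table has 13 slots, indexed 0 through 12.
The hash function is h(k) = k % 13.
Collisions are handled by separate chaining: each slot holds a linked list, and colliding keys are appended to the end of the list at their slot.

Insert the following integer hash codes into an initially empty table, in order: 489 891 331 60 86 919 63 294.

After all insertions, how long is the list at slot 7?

Insert 489: h=8, bucket 8 empty → new chain.
Insert 891: h=7, bucket 7 empty → new chain.
Insert 331: h=6, bucket 6 empty → new chain.
Insert 60: h=8, bucket 8 nonempty → append to chain.
Insert 86: h=8, bucket 8 nonempty → append to chain.
Insert 919: h=9, bucket 9 empty → new chain.
Insert 63: h=11, bucket 11 empty → new chain.
Insert 294: h=8, bucket 8 nonempty → append to chain.
Final buckets:
0: -
1: -
2: -
3: -
4: -
5: -
6: 331
7: 891
8: 489 -> 60 -> 86 -> 294
9: 919
10: -
11: 63
12: -

1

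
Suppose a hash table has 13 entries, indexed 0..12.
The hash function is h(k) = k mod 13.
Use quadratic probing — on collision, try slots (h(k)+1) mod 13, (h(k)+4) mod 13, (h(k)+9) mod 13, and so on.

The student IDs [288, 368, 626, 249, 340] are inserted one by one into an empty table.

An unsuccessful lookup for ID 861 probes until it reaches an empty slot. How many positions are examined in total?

3

288 hashes to 2; slot 2 is free → place at 2.
368 hashes to 4; slot 4 is free → place at 4.
626 hashes to 2; 2 taken → place at 3.
249 hashes to 2; 2,3 taken → place at 6.
340 hashes to 2; 2,3,6 taken → place at 11.
Table: [∅, ∅, 288, 626, 368, ∅, 249, ∅, ∅, ∅, ∅, 340, ∅]
Lookup 861: h=3, probe 3,4,7 → slot 7 empty, not found.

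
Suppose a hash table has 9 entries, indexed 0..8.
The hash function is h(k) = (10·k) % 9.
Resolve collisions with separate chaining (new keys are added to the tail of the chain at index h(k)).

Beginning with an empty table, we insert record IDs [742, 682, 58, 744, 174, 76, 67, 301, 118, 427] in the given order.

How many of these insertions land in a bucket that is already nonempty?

5

Insert 742: h=4, bucket 4 empty → new chain.
Insert 682: h=7, bucket 7 empty → new chain.
Insert 58: h=4, bucket 4 nonempty → append to chain.
Insert 744: h=6, bucket 6 empty → new chain.
Insert 174: h=3, bucket 3 empty → new chain.
Insert 76: h=4, bucket 4 nonempty → append to chain.
Insert 67: h=4, bucket 4 nonempty → append to chain.
Insert 301: h=4, bucket 4 nonempty → append to chain.
Insert 118: h=1, bucket 1 empty → new chain.
Insert 427: h=4, bucket 4 nonempty → append to chain.
Final buckets:
0: .
1: 118
2: .
3: 174
4: 742 -> 58 -> 76 -> 67 -> 301 -> 427
5: .
6: 744
7: 682
8: .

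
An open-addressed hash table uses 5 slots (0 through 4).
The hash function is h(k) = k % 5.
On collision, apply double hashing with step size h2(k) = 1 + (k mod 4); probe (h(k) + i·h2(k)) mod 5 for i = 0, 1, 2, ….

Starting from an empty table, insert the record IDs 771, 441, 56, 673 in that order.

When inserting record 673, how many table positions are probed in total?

771 hashes to 1; slot 1 is free → place at 1.
441 hashes to 1, h2=2; 1 taken → place at 3.
56 hashes to 1, h2=1; 1 taken → place at 2.
673 hashes to 3, h2=2; 3 taken → place at 0.
Table: [673, 771, 56, 441, .]

2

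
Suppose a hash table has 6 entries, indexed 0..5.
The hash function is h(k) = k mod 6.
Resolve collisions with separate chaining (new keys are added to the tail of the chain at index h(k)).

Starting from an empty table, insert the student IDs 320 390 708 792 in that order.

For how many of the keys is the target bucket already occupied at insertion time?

320 → bucket 2
390 → bucket 0
708 → bucket 0 (collision)
792 → bucket 0 (collision)
Final buckets:
0: 390 -> 708 -> 792
1: -
2: 320
3: -
4: -
5: -

2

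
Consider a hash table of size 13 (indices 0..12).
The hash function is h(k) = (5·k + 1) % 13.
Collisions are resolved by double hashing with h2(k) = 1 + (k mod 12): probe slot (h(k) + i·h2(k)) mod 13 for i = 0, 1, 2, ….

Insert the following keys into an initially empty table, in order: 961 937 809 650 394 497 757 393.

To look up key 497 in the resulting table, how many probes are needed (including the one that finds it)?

961 hashes to 9; slot 9 is free → place at 9.
937 hashes to 6; slot 6 is free → place at 6.
809 hashes to 3; slot 3 is free → place at 3.
650 hashes to 1; slot 1 is free → place at 1.
394 hashes to 8; slot 8 is free → place at 8.
497 hashes to 3, h2=6; 3,9 taken → place at 2.
757 hashes to 3, h2=2; 3 taken → place at 5.
393 hashes to 3, h2=10; 3 taken → place at 0.
Table: [393, 650, 497, 809, _, 757, 937, _, 394, 961, _, _, _]
Lookup 497: h=3, h2=6, probe 3,9,2 → found at 2.

3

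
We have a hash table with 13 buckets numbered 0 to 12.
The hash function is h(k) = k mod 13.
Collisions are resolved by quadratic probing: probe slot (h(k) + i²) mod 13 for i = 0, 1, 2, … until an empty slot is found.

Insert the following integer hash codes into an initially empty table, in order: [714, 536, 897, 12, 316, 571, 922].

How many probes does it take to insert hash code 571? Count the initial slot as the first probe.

Insert 714: h=12, slot 12 empty -> index 12.
Insert 536: h=3, slot 3 empty -> index 3.
Insert 897: h=0, slot 0 empty -> index 0.
Insert 12: h=12, slots 12,0,3 occupied -> index 8.
Insert 316: h=4, slot 4 empty -> index 4.
Insert 571: h=12, slots 12,0,3,8 occupied -> index 2.
Insert 922: h=12, slots 12,0,3,8,2 occupied -> index 11.
Table: [897, —, 571, 536, 316, —, —, —, 12, —, —, 922, 714]

5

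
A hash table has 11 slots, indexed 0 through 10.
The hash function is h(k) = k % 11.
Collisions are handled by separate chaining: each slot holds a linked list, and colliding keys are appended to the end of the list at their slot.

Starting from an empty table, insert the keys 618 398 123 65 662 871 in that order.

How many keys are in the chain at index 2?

5

618 → bucket 2
398 → bucket 2 (collision)
123 → bucket 2 (collision)
65 → bucket 10
662 → bucket 2 (collision)
871 → bucket 2 (collision)
Final buckets:
0: -
1: -
2: 618 -> 398 -> 123 -> 662 -> 871
3: -
4: -
5: -
6: -
7: -
8: -
9: -
10: 65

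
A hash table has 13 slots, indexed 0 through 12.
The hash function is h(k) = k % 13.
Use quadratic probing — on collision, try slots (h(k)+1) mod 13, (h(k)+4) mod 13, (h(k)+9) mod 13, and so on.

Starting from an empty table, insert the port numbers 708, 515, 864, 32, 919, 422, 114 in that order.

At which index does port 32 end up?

708: h=6 → slot 6
515: h=8 → slot 8
864: h=6, probe 6,7 → slot 7
32: h=6, probe 6,7,10 → slot 10
919: h=9 → slot 9
422: h=6, probe 6,7,10,2 → slot 2
114: h=10, probe 10,11 → slot 11
Table: [-, -, 422, -, -, -, 708, 864, 515, 919, 32, 114, -]

10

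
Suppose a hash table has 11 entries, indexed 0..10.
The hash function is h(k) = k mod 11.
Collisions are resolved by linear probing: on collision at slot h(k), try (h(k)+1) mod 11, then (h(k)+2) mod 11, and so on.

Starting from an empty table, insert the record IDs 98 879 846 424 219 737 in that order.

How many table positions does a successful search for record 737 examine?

Insert 98: h=10, slot 10 empty => index 10.
Insert 879: h=10, slot 10 occupied => index 0.
Insert 846: h=10, slots 10,0 occupied => index 1.
Insert 424: h=6, slot 6 empty => index 6.
Insert 219: h=10, slots 10,0,1 occupied => index 2.
Insert 737: h=0, slots 0,1,2 occupied => index 3.
Table: [879, 846, 219, 737, ∅, ∅, 424, ∅, ∅, ∅, 98]
Lookup 737: h=0, probe 0,1,2,3 → found at 3.

4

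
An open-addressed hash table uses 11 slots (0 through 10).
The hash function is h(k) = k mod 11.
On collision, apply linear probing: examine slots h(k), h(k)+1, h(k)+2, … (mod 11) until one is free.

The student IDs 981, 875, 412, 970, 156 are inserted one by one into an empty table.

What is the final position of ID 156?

4

981: h=2 => slot 2
875: h=6 => slot 6
412: h=5 => slot 5
970: h=2, probe 2,3 => slot 3
156: h=2, probe 2,3,4 => slot 4
Table: [., ., 981, 970, 156, 412, 875, ., ., ., .]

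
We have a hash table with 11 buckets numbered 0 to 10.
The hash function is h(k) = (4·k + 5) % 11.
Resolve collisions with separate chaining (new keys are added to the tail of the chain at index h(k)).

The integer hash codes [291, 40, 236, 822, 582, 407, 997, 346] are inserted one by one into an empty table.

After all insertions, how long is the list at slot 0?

2

291 → bucket 3
40 → bucket 0
236 → bucket 3 (collision)
822 → bucket 4
582 → bucket 1
407 → bucket 5
997 → bucket 0 (collision)
346 → bucket 3 (collision)
Final buckets:
0: 40 -> 997
1: 582
2: -
3: 291 -> 236 -> 346
4: 822
5: 407
6: -
7: -
8: -
9: -
10: -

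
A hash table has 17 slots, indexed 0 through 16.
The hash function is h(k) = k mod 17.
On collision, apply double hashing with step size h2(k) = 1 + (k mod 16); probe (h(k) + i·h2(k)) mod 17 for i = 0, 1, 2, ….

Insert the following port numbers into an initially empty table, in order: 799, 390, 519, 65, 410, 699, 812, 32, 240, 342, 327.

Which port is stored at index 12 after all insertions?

Insert 799: h=0, slot 0 empty -> index 0.
Insert 390: h=16, slot 16 empty -> index 16.
Insert 519: h=9, slot 9 empty -> index 9.
Insert 65: h=14, slot 14 empty -> index 14.
Insert 410: h=2, slot 2 empty -> index 2.
Insert 699: h=2, h2=12, slots 2,14,9 occupied -> index 4.
Insert 812: h=13, slot 13 empty -> index 13.
Insert 32: h=15, slot 15 empty -> index 15.
Insert 240: h=2, h2=1, slot 2 occupied -> index 3.
Insert 342: h=2, h2=7, slots 2,9,16 occupied -> index 6.
Insert 327: h=4, h2=8, slot 4 occupied -> index 12.
Table: [799, ∅, 410, 240, 699, ∅, 342, ∅, ∅, 519, ∅, ∅, 327, 812, 65, 32, 390]

327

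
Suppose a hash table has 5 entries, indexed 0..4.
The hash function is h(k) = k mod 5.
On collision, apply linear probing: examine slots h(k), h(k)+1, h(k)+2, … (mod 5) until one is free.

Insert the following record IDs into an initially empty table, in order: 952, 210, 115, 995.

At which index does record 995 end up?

Insert 952: h=2, slot 2 empty → index 2.
Insert 210: h=0, slot 0 empty → index 0.
Insert 115: h=0, slot 0 occupied → index 1.
Insert 995: h=0, slots 0,1,2 occupied → index 3.
Table: [210, 115, 952, 995, _]

3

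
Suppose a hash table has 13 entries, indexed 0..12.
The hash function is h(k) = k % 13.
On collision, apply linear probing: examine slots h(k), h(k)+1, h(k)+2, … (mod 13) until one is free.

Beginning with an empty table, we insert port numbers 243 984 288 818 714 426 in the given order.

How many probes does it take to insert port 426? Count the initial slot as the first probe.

243: h=9 → slot 9
984: h=9, probe 9,10 → slot 10
288: h=2 → slot 2
818: h=12 → slot 12
714: h=12, probe 12,0 → slot 0
426: h=10, probe 10,11 → slot 11
Table: [714, _, 288, _, _, _, _, _, _, 243, 984, 426, 818]

2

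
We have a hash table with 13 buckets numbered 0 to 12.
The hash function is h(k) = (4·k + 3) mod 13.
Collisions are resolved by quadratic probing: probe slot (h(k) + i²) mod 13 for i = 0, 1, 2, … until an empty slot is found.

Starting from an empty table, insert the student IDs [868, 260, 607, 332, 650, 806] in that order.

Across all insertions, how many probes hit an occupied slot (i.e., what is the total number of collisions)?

868: h=4 => slot 4
260: h=3 => slot 3
607: h=0 => slot 0
332: h=5 => slot 5
650: h=3, probe 3,4,7 => slot 7
806: h=3, probe 3,4,7,12 => slot 12
Table: [607, ∅, ∅, 260, 868, 332, ∅, 650, ∅, ∅, ∅, ∅, 806]

5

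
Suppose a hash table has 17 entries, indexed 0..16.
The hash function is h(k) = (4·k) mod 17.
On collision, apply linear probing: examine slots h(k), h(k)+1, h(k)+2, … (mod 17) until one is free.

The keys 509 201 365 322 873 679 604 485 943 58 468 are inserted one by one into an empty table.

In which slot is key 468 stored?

Insert 509: h=13, slot 13 empty → index 13.
Insert 201: h=5, slot 5 empty → index 5.
Insert 365: h=15, slot 15 empty → index 15.
Insert 322: h=13, slot 13 occupied → index 14.
Insert 873: h=7, slot 7 empty → index 7.
Insert 679: h=13, slots 13,14,15 occupied → index 16.
Insert 604: h=2, slot 2 empty → index 2.
Insert 485: h=2, slot 2 occupied → index 3.
Insert 943: h=15, slots 15,16 occupied → index 0.
Insert 58: h=11, slot 11 empty → index 11.
Insert 468: h=2, slots 2,3 occupied → index 4.
Table: [943, ., 604, 485, 468, 201, ., 873, ., ., ., 58, ., 509, 322, 365, 679]

4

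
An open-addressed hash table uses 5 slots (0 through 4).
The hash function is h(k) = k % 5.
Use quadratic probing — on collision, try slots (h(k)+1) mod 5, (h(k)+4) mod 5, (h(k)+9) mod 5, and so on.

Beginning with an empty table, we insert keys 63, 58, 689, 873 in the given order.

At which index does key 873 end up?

2

63 hashes to 3; slot 3 is free -> place at 3.
58 hashes to 3; 3 taken -> place at 4.
689 hashes to 4; 4 taken -> place at 0.
873 hashes to 3; 3,4 taken -> place at 2.
Table: [689, ∅, 873, 63, 58]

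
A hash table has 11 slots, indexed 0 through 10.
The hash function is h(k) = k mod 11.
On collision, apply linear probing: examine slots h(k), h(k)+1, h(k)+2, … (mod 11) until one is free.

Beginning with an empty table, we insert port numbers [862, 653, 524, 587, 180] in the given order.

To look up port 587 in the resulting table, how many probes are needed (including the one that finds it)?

862: h=4 → slot 4
653: h=4, probe 4,5 → slot 5
524: h=7 → slot 7
587: h=4, probe 4,5,6 → slot 6
180: h=4, probe 4,5,6,7,8 → slot 8
Table: [., ., ., ., 862, 653, 587, 524, 180, ., .]
Lookup 587: h=4, probe 4,5,6 → found at 6.

3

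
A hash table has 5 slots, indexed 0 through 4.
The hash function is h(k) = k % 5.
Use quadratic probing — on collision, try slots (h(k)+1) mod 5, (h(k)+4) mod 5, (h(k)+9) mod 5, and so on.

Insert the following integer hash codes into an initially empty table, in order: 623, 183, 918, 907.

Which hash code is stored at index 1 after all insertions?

907

623: h=3 => slot 3
183: h=3, probe 3,4 => slot 4
918: h=3, probe 3,4,2 => slot 2
907: h=2, probe 2,3,1 => slot 1
Table: [-, 907, 918, 623, 183]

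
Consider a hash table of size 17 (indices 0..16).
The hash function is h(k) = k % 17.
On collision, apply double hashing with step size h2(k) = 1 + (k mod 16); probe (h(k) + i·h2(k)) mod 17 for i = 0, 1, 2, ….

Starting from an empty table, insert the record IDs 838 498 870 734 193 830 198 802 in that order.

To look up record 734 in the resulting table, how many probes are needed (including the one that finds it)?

2

Insert 838: h=5, slot 5 empty => index 5.
Insert 498: h=5, h2=3, slot 5 occupied => index 8.
Insert 870: h=3, slot 3 empty => index 3.
Insert 734: h=3, h2=15, slot 3 occupied => index 1.
Insert 193: h=6, slot 6 empty => index 6.
Insert 830: h=14, slot 14 empty => index 14.
Insert 198: h=11, slot 11 empty => index 11.
Insert 802: h=3, h2=3, slots 3,6 occupied => index 9.
Table: [—, 734, —, 870, —, 838, 193, —, 498, 802, —, 198, —, —, 830, —, —]
Lookup 734: h=3, h2=15, probe 3,1 → found at 1.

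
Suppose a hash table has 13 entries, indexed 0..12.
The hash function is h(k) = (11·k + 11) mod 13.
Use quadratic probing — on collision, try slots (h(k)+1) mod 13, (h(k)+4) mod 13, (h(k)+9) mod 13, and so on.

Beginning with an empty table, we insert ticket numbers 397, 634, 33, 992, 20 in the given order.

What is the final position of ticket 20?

1

397: h=10 → slot 10
634: h=4 → slot 4
33: h=10, probe 10,11 → slot 11
992: h=3 → slot 3
20: h=10, probe 10,11,1 → slot 1
Table: [_, 20, _, 992, 634, _, _, _, _, _, 397, 33, _]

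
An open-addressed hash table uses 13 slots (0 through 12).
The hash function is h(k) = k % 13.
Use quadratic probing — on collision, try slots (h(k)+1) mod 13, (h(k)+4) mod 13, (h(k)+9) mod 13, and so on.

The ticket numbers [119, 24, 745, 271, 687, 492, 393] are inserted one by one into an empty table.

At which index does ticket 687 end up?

119: h=2 → slot 2
24: h=11 → slot 11
745: h=4 → slot 4
271: h=11, probe 11,12 → slot 12
687: h=11, probe 11,12,2,7 → slot 7
492: h=11, probe 11,12,2,7,1 → slot 1
393: h=3 → slot 3
Table: [-, 492, 119, 393, 745, -, -, 687, -, -, -, 24, 271]

7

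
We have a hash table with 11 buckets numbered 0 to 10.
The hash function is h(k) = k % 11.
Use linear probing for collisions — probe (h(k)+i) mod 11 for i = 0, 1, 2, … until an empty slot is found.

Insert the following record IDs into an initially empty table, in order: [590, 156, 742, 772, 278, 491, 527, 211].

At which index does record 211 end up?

Insert 590: h=7, slot 7 empty -> index 7.
Insert 156: h=2, slot 2 empty -> index 2.
Insert 742: h=5, slot 5 empty -> index 5.
Insert 772: h=2, slot 2 occupied -> index 3.
Insert 278: h=3, slot 3 occupied -> index 4.
Insert 491: h=7, slot 7 occupied -> index 8.
Insert 527: h=10, slot 10 empty -> index 10.
Insert 211: h=2, slots 2,3,4,5 occupied -> index 6.
Table: [∅, ∅, 156, 772, 278, 742, 211, 590, 491, ∅, 527]

6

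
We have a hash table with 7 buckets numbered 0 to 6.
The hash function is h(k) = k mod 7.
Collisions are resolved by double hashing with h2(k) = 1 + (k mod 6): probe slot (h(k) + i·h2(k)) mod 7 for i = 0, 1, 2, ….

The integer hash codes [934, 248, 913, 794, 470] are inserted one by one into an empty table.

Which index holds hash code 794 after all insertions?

934: h=3 → slot 3
248: h=3, h2=3, probe 3,6 → slot 6
913: h=3, h2=2, probe 3,5 → slot 5
794: h=3, h2=3, probe 3,6,2 → slot 2
470: h=1 → slot 1
Table: [_, 470, 794, 934, _, 913, 248]

2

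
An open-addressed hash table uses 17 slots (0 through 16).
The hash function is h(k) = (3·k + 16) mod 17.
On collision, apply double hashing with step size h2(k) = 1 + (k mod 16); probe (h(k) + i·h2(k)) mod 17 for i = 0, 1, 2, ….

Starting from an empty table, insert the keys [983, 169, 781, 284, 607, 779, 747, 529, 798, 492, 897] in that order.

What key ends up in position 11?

Insert 983: h=7, slot 7 empty => index 7.
Insert 169: h=13, slot 13 empty => index 13.
Insert 781: h=13, h2=14, slot 13 occupied => index 10.
Insert 284: h=1, slot 1 empty => index 1.
Insert 607: h=1, h2=16, slot 1 occupied => index 0.
Insert 779: h=7, h2=12, slot 7 occupied => index 2.
Insert 747: h=13, h2=12, slot 13 occupied => index 8.
Insert 529: h=5, slot 5 empty => index 5.
Insert 798: h=13, h2=15, slot 13 occupied => index 11.
Insert 492: h=13, h2=13, slot 13 occupied => index 9.
Insert 897: h=4, slot 4 empty => index 4.
Table: [607, 284, 779, ∅, 897, 529, ∅, 983, 747, 492, 781, 798, ∅, 169, ∅, ∅, ∅]

798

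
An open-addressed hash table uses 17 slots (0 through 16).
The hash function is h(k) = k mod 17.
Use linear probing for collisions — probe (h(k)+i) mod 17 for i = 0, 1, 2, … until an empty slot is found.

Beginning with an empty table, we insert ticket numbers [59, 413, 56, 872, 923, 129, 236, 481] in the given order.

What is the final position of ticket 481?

59 hashes to 8; slot 8 is free -> place at 8.
413 hashes to 5; slot 5 is free -> place at 5.
56 hashes to 5; 5 taken -> place at 6.
872 hashes to 5; 5,6 taken -> place at 7.
923 hashes to 5; 5,6,7,8 taken -> place at 9.
129 hashes to 10; slot 10 is free -> place at 10.
236 hashes to 15; slot 15 is free -> place at 15.
481 hashes to 5; 5,6,7,8,9,10 taken -> place at 11.
Table: [_, _, _, _, _, 413, 56, 872, 59, 923, 129, 481, _, _, _, 236, _]

11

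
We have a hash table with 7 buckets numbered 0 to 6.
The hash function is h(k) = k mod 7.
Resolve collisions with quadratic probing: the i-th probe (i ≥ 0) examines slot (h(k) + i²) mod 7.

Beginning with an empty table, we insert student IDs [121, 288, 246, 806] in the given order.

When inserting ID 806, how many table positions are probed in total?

121: h=2 -> slot 2
288: h=1 -> slot 1
246: h=1, probe 1,2,5 -> slot 5
806: h=1, probe 1,2,5,3 -> slot 3
Table: [—, 288, 121, 806, —, 246, —]

4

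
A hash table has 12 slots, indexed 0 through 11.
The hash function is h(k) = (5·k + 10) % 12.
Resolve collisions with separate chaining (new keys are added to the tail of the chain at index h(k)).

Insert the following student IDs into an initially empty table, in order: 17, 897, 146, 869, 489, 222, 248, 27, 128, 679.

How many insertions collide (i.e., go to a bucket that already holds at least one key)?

3

Insert 17: h=11, bucket 11 empty → new chain.
Insert 897: h=7, bucket 7 empty → new chain.
Insert 146: h=8, bucket 8 empty → new chain.
Insert 869: h=11, bucket 11 nonempty → append to chain.
Insert 489: h=7, bucket 7 nonempty → append to chain.
Insert 222: h=4, bucket 4 empty → new chain.
Insert 248: h=2, bucket 2 empty → new chain.
Insert 27: h=1, bucket 1 empty → new chain.
Insert 128: h=2, bucket 2 nonempty → append to chain.
Insert 679: h=9, bucket 9 empty → new chain.
Final buckets:
0: -
1: 27
2: 248 -> 128
3: -
4: 222
5: -
6: -
7: 897 -> 489
8: 146
9: 679
10: -
11: 17 -> 869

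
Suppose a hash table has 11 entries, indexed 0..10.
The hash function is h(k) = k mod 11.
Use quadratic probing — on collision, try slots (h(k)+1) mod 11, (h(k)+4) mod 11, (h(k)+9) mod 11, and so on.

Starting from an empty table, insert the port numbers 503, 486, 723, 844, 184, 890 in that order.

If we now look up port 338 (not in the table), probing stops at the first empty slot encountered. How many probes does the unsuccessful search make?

6

503 hashes to 8; slot 8 is free → place at 8.
486 hashes to 2; slot 2 is free → place at 2.
723 hashes to 8; 8 taken → place at 9.
844 hashes to 8; 8,9 taken → place at 1.
184 hashes to 8; 8,9,1 taken → place at 6.
890 hashes to 10; slot 10 is free → place at 10.
Table: [∅, 844, 486, ∅, ∅, ∅, 184, ∅, 503, 723, 890]
Lookup 338: h=8, probe 8,9,1,6,2,0 → slot 0 empty, not found.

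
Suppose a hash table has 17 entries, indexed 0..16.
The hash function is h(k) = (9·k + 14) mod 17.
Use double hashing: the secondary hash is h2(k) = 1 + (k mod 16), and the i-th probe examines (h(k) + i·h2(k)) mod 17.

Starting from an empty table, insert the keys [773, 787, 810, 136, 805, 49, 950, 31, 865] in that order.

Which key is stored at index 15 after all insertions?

865

773: h=1 => slot 1
787: h=8 => slot 8
810: h=11 => slot 11
136: h=14 => slot 14
805: h=0 => slot 0
49: h=13 => slot 13
950: h=13, h2=7, probe 13,3 => slot 3
31: h=4 => slot 4
865: h=13, h2=2, probe 13,15 => slot 15
Table: [805, 773, ., 950, 31, ., ., ., 787, ., ., 810, ., 49, 136, 865, .]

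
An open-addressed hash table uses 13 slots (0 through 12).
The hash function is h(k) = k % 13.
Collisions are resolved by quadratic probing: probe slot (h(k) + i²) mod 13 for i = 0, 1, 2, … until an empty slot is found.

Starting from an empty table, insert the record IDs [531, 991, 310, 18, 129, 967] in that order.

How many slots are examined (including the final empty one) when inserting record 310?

531: h=11 => slot 11
991: h=3 => slot 3
310: h=11, probe 11,12 => slot 12
18: h=5 => slot 5
129: h=12, probe 12,0 => slot 0
967: h=5, probe 5,6 => slot 6
Table: [129, _, _, 991, _, 18, 967, _, _, _, _, 531, 310]

2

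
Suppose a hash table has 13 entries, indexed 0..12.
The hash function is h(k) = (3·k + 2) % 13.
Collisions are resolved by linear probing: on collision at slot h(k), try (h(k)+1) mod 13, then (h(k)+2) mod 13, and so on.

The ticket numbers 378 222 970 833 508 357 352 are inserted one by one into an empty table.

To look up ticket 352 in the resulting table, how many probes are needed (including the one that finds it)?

Insert 378: h=5, slot 5 empty -> index 5.
Insert 222: h=5, slot 5 occupied -> index 6.
Insert 970: h=0, slot 0 empty -> index 0.
Insert 833: h=5, slots 5,6 occupied -> index 7.
Insert 508: h=5, slots 5,6,7 occupied -> index 8.
Insert 357: h=7, slots 7,8 occupied -> index 9.
Insert 352: h=5, slots 5,6,7,8,9 occupied -> index 10.
Table: [970, ., ., ., ., 378, 222, 833, 508, 357, 352, ., .]
Lookup 352: h=5, probe 5,6,7,8,9,10 → found at 10.

6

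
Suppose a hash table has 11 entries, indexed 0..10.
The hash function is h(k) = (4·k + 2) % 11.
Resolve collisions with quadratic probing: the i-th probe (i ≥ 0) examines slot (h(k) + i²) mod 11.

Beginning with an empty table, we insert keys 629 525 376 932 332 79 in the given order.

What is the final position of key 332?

Insert 629: h=10, slot 10 empty -> index 10.
Insert 525: h=1, slot 1 empty -> index 1.
Insert 376: h=10, slot 10 occupied -> index 0.
Insert 932: h=1, slot 1 occupied -> index 2.
Insert 332: h=10, slots 10,0 occupied -> index 3.
Insert 79: h=10, slots 10,0,3 occupied -> index 8.
Table: [376, 525, 932, 332, -, -, -, -, 79, -, 629]

3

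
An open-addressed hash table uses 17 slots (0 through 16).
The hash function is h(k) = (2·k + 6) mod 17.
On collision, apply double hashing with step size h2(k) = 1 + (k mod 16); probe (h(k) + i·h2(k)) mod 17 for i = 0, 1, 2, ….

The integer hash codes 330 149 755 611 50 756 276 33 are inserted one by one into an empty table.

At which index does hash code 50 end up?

330: h=3 → slot 3
149: h=15 → slot 15
755: h=3, h2=4, probe 3,7 → slot 7
611: h=4 → slot 4
50: h=4, h2=3, probe 4,7,10 → slot 10
756: h=5 → slot 5
276: h=14 → slot 14
33: h=4, h2=2, probe 4,6 → slot 6
Table: [., ., ., 330, 611, 756, 33, 755, ., ., 50, ., ., ., 276, 149, .]

10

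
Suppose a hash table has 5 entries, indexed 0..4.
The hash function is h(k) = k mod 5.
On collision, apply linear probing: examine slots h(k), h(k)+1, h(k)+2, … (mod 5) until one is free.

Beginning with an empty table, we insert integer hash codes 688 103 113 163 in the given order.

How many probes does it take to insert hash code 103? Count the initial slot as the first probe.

688: h=3 -> slot 3
103: h=3, probe 3,4 -> slot 4
113: h=3, probe 3,4,0 -> slot 0
163: h=3, probe 3,4,0,1 -> slot 1
Table: [113, 163, ∅, 688, 103]

2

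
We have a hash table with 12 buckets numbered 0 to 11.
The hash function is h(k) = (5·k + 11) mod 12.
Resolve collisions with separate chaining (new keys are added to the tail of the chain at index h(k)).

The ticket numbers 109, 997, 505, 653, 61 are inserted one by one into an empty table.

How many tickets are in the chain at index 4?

4

Insert 109: h=4, bucket 4 empty → new chain.
Insert 997: h=4, bucket 4 nonempty → append to chain.
Insert 505: h=4, bucket 4 nonempty → append to chain.
Insert 653: h=0, bucket 0 empty → new chain.
Insert 61: h=4, bucket 4 nonempty → append to chain.
Final buckets:
0: 653
1: —
2: —
3: —
4: 109 -> 997 -> 505 -> 61
5: —
6: —
7: —
8: —
9: —
10: —
11: —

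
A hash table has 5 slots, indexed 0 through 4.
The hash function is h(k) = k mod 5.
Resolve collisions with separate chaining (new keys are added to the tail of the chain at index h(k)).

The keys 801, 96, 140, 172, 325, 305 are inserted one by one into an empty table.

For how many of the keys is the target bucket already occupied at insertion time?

801 -> bucket 1
96 -> bucket 1 (collision)
140 -> bucket 0
172 -> bucket 2
325 -> bucket 0 (collision)
305 -> bucket 0 (collision)
Final buckets:
0: 140 -> 325 -> 305
1: 801 -> 96
2: 172
3: -
4: -

3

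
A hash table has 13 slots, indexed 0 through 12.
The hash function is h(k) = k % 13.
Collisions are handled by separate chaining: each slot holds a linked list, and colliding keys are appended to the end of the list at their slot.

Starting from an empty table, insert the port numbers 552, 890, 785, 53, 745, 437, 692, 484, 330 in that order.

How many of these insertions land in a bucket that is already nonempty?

3

Insert 552: h=6, bucket 6 empty -> new chain.
Insert 890: h=6, bucket 6 nonempty -> append to chain.
Insert 785: h=5, bucket 5 empty -> new chain.
Insert 53: h=1, bucket 1 empty -> new chain.
Insert 745: h=4, bucket 4 empty -> new chain.
Insert 437: h=8, bucket 8 empty -> new chain.
Insert 692: h=3, bucket 3 empty -> new chain.
Insert 484: h=3, bucket 3 nonempty -> append to chain.
Insert 330: h=5, bucket 5 nonempty -> append to chain.
Final buckets:
0: ∅
1: 53
2: ∅
3: 692 -> 484
4: 745
5: 785 -> 330
6: 552 -> 890
7: ∅
8: 437
9: ∅
10: ∅
11: ∅
12: ∅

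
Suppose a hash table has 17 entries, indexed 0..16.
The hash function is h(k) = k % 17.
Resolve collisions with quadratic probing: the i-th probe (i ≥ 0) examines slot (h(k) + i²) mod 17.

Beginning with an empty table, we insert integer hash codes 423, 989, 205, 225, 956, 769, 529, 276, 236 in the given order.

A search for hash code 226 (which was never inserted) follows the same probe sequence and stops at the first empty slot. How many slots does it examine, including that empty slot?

Insert 423: h=15, slot 15 empty => index 15.
Insert 989: h=3, slot 3 empty => index 3.
Insert 205: h=1, slot 1 empty => index 1.
Insert 225: h=4, slot 4 empty => index 4.
Insert 956: h=4, slot 4 occupied => index 5.
Insert 769: h=4, slots 4,5 occupied => index 8.
Insert 529: h=2, slot 2 empty => index 2.
Insert 276: h=4, slots 4,5,8 occupied => index 13.
Insert 236: h=15, slot 15 occupied => index 16.
Table: [_, 205, 529, 989, 225, 956, _, _, 769, _, _, _, _, 276, _, 423, 236]
Lookup 226: h=5, probe 5,6 → slot 6 empty, not found.

2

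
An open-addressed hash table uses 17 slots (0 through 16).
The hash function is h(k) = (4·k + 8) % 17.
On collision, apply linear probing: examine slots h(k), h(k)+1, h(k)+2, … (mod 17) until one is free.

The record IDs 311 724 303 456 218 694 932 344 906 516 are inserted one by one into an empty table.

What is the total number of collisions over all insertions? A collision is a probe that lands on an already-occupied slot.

Insert 311: h=11, slot 11 empty -> index 11.
Insert 724: h=14, slot 14 empty -> index 14.
Insert 303: h=13, slot 13 empty -> index 13.
Insert 456: h=13, slots 13,14 occupied -> index 15.
Insert 218: h=13, slots 13,14,15 occupied -> index 16.
Insert 694: h=13, slots 13,14,15,16 occupied -> index 0.
Insert 932: h=13, slots 13,14,15,16,0 occupied -> index 1.
Insert 344: h=7, slot 7 empty -> index 7.
Insert 906: h=11, slot 11 occupied -> index 12.
Insert 516: h=15, slots 15,16,0,1 occupied -> index 2.
Table: [694, 932, 516, —, —, —, —, 344, —, —, —, 311, 906, 303, 724, 456, 218]

19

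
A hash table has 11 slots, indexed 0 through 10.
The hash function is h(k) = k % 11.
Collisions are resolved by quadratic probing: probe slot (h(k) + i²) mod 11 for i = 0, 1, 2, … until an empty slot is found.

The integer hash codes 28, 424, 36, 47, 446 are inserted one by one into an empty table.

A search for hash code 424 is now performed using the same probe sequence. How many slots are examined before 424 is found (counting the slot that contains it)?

28 hashes to 6; slot 6 is free -> place at 6.
424 hashes to 6; 6 taken -> place at 7.
36 hashes to 3; slot 3 is free -> place at 3.
47 hashes to 3; 3 taken -> place at 4.
446 hashes to 6; 6,7 taken -> place at 10.
Table: [., ., ., 36, 47, ., 28, 424, ., ., 446]
Lookup 424: h=6, probe 6,7 → found at 7.

2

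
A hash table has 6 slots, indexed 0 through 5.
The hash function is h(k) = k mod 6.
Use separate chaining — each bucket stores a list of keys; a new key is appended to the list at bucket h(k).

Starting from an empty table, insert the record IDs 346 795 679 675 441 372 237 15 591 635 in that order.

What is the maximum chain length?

6

346 -> bucket 4
795 -> bucket 3
679 -> bucket 1
675 -> bucket 3 (collision)
441 -> bucket 3 (collision)
372 -> bucket 0
237 -> bucket 3 (collision)
15 -> bucket 3 (collision)
591 -> bucket 3 (collision)
635 -> bucket 5
Final buckets:
0: 372
1: 679
2: ∅
3: 795 -> 675 -> 441 -> 237 -> 15 -> 591
4: 346
5: 635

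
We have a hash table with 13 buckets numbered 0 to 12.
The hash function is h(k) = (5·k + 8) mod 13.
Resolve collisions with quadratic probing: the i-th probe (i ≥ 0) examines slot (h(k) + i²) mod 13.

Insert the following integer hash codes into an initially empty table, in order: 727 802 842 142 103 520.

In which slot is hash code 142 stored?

727 hashes to 3; slot 3 is free => place at 3.
802 hashes to 1; slot 1 is free => place at 1.
842 hashes to 6; slot 6 is free => place at 6.
142 hashes to 3; 3 taken => place at 4.
103 hashes to 3; 3,4 taken => place at 7.
520 hashes to 8; slot 8 is free => place at 8.
Table: [∅, 802, ∅, 727, 142, ∅, 842, 103, 520, ∅, ∅, ∅, ∅]

4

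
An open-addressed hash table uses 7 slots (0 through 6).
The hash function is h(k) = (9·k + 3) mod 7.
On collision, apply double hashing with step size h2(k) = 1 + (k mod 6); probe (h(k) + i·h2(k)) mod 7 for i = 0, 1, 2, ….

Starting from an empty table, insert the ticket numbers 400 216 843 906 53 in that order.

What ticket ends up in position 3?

906

400: h=5 -> slot 5
216: h=1 -> slot 1
843: h=2 -> slot 2
906: h=2, h2=1, probe 2,3 -> slot 3
53: h=4 -> slot 4
Table: [., 216, 843, 906, 53, 400, .]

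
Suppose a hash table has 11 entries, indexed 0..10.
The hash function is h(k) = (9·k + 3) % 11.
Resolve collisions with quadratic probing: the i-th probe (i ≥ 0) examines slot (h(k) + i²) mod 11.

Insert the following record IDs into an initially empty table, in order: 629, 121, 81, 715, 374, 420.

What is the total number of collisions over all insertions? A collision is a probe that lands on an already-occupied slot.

629: h=10 => slot 10
121: h=3 => slot 3
81: h=6 => slot 6
715: h=3, probe 3,4 => slot 4
374: h=3, probe 3,4,7 => slot 7
420: h=10, probe 10,0 => slot 0
Table: [420, _, _, 121, 715, _, 81, 374, _, _, 629]

4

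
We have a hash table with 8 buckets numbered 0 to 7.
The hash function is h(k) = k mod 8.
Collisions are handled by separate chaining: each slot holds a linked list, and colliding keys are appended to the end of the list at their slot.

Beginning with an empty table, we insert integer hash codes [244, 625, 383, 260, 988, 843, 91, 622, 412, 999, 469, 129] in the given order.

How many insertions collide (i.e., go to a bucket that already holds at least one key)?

Insert 244: h=4, bucket 4 empty -> new chain.
Insert 625: h=1, bucket 1 empty -> new chain.
Insert 383: h=7, bucket 7 empty -> new chain.
Insert 260: h=4, bucket 4 nonempty -> append to chain.
Insert 988: h=4, bucket 4 nonempty -> append to chain.
Insert 843: h=3, bucket 3 empty -> new chain.
Insert 91: h=3, bucket 3 nonempty -> append to chain.
Insert 622: h=6, bucket 6 empty -> new chain.
Insert 412: h=4, bucket 4 nonempty -> append to chain.
Insert 999: h=7, bucket 7 nonempty -> append to chain.
Insert 469: h=5, bucket 5 empty -> new chain.
Insert 129: h=1, bucket 1 nonempty -> append to chain.
Final buckets:
0: _
1: 625 -> 129
2: _
3: 843 -> 91
4: 244 -> 260 -> 988 -> 412
5: 469
6: 622
7: 383 -> 999

6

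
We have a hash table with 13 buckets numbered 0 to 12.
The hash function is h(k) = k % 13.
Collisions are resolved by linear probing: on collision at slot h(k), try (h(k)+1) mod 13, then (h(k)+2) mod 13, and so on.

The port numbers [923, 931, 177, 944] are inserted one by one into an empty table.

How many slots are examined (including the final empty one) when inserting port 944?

923 hashes to 0; slot 0 is free -> place at 0.
931 hashes to 8; slot 8 is free -> place at 8.
177 hashes to 8; 8 taken -> place at 9.
944 hashes to 8; 8,9 taken -> place at 10.
Table: [923, ., ., ., ., ., ., ., 931, 177, 944, ., .]

3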